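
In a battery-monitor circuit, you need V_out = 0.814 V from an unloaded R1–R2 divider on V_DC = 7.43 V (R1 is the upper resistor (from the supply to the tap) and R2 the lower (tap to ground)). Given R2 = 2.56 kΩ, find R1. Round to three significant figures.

V_out/V_DC = R2/(R1+R2) = 0.1096.
Rearranging, R1 = R2·(1−k)/k = 2.56 × 8.128 = 20.81 kΩ.

R1 ≈ 20.8 kΩ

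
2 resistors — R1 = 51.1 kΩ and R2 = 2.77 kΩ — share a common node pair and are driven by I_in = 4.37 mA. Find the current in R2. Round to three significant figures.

Two-branch current divider: I_k = I_in · R_other/(R_1 + R_2).
So I = 4.37 × 51.1/53.87 = 4.145 mA.

I ≈ 4.15 mA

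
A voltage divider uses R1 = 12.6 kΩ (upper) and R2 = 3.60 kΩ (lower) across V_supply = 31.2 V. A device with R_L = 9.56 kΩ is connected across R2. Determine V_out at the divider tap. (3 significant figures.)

V_out ≈ 5.36 V

The load sits in parallel with R2, giving an effective lower resistance R2' = R2·R_L/(R2+R_L) = 2.615 kΩ.
Voltage divider with the loaded lower leg: V_out = 31.2 × 2.615/(12.6 + 2.615) = 31.2 × 0.1719 = 5.363 V.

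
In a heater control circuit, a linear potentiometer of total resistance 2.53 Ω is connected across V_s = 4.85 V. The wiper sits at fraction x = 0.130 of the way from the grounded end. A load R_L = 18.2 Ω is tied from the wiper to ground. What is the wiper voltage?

Lower segment x·R_p = 0.3289 Ω; upper segment (1−x)·R_p = 2.201 Ω.
Lower segment in parallel with the load: 0.3289 ‖ 18.2 = 0.3231 Ω.
Loaded-divider output: V_out = 4.85 × 0.1280 = 0.6207 V.

V_out ≈ 0.621 V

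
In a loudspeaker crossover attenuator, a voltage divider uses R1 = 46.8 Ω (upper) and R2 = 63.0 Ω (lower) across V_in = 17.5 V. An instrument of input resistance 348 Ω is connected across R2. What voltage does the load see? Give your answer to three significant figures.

V_out ≈ 9.32 V

First combine the lower leg with the load: R2 ‖ R_L = 53.34 Ω.
Voltage divider with the loaded lower leg: V_out = 17.5 × 53.34/(46.8 + 53.34) = 17.5 × 0.5327 = 9.322 V.
(Unloaded it would be 10.0 V; the load pulls it down.)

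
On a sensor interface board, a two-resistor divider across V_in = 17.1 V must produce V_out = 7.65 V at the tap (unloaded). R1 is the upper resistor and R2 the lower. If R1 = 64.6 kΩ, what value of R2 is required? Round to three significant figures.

R2 ≈ 52.3 kΩ

V_out/V_in = R2/(R1+R2) = 0.4474.
Rearranging, R2 = R1·k/(1−k) = 64.6 × 0.8095 = 52.30 kΩ.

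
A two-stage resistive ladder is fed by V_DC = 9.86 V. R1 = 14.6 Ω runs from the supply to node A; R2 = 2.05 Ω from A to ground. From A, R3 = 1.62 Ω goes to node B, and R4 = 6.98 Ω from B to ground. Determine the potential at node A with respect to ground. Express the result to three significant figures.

Node A sees R2 in parallel with the series input of stage 2, R3 + R4 = 8.600 Ω.
R2 ‖ (R3+R4) = 1.655 Ω.
So V_A = 9.86 × 0.1018 = 1.004 V.

V_A ≈ 1.00 V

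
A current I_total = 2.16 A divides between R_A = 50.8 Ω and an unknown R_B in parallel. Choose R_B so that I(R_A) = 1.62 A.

R_B ≈ 152 Ω

Two-branch current divider: I_A = I_total · R_B/(R_A + R_B).
1.62/2.16 = R_B/(R_A + R_B) → R_B = R_A · (0.7500)/(1 − 0.7500) = 50.8 × 3.000 = 152.4 Ω.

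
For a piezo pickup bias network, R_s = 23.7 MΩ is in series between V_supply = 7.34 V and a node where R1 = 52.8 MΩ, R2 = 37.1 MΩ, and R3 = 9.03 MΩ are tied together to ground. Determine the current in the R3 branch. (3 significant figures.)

I ≈ 0.172 µA

Equivalent of the parallel group: R_p = 6.384 MΩ.
V_A = 7.34 × 6.384/30.08 = 1.558 V.
I(R3) = V_A / R3 = 1.558/9.03 = 0.1725 µA.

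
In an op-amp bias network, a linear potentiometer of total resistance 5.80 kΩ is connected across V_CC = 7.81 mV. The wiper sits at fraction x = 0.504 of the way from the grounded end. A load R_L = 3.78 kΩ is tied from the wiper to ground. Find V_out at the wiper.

V_out ≈ 2.84 mV

Lower segment x·R_p = 2.923 kΩ; upper segment (1−x)·R_p = 2.877 kΩ.
Lower segment in parallel with the load: 2.923 ‖ 3.78 = 1.648 kΩ.
Then V_out = V_CC · 1.648/(2.877 + 1.648) = 2.845 mV.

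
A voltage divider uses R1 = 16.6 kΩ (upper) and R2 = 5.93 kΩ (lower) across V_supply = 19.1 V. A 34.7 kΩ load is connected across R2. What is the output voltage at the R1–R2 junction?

V_out ≈ 4.47 V

First combine the lower leg with the load: R2 ‖ R_L = 5.065 kΩ.
Voltage divider with the loaded lower leg: V_out = 19.1 × 5.065/(16.6 + 5.065) = 19.1 × 0.2338 = 4.465 V.
(Unloaded it would be 5.03 V; the load pulls it down.)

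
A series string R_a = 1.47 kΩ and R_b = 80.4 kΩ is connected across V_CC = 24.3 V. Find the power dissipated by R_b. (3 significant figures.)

ΣR = 81.87 kΩ → I = 24.3/81.87 = 0.2968 mA.
P = I²R = 0.08810 × 80.4 = 7.083 mW.

P ≈ 7.08 mW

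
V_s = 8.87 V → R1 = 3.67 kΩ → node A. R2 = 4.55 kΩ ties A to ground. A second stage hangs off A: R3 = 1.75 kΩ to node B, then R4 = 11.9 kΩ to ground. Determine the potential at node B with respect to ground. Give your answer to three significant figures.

Looking into the second stage from A: R3 + R4 = 13.65 kΩ appears in parallel with R2.
Effective lower resistance at A: R2 ‖ 13.65 = 3.412 kΩ.
V_A = 8.87 × 3.412/(3.67 + 3.412) = 4.274 V.
V_B = V_A × 0.8718 = 3.726 V.

V_B ≈ 3.73 V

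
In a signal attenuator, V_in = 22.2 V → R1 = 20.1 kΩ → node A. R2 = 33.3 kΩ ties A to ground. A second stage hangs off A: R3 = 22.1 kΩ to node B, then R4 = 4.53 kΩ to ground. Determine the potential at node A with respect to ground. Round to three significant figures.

V_A ≈ 9.41 V

Node A sees R2 in parallel with the series input of stage 2, R3 + R4 = 26.63 kΩ.
Effective lower resistance at A: R2 ‖ 26.63 = 14.80 kΩ.
First divider: V_A = V_in · 14.80/(20.1 + 14.80) = 9.413 V.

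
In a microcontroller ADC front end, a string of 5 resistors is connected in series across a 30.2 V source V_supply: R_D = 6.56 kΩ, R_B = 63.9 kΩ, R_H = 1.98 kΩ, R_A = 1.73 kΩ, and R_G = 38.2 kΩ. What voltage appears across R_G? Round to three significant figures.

V ≈ 10.3 V

Total series resistance ΣR = 6.56 + 63.9 + 1.98 + 1.73 + 38.2 = 112.4 kΩ.
V = V_supply · R/ΣR = 30.2 × 0.3399 = 10.27 V.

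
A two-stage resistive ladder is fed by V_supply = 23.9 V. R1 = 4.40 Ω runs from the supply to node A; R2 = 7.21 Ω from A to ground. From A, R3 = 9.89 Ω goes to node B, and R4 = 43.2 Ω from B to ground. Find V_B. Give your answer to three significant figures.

V_B ≈ 11.5 V

Node A sees R2 in parallel with the series input of stage 2, R3 + R4 = 53.09 Ω.
Effective lower resistance at A: R2 ‖ 53.09 = 6.348 Ω.
V_A = 23.9 × 6.348/(4.40 + 6.348) = 14.12 V.
Then the unloaded second divider: V_B = V_A × R4/(R3+R4) = 14.12 × 0.8137 = 11.49 V.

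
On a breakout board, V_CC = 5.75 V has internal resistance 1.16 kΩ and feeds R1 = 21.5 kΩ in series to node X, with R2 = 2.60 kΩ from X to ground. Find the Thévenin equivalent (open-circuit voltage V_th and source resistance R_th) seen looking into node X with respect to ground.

V_th ≈ 0.592 V, R_th ≈ 2.33 kΩ

R1' = 1.16 + 21.5 = 22.66 kΩ (source resistance + R1).
Open-circuit (no load on X): V_th = V_CC · R2/(R1' + R2) = 5.75 × 2.60/(22.66 + 2.60) = 0.5918 V.
Looking into X with the source shorted: R_th = R1'·R2/(R1'+R2) = 22.66 × 2.60/25.26 = 2.332 kΩ.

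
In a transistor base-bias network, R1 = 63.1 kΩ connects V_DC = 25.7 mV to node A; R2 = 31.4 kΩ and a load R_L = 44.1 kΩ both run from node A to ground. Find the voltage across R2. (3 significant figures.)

V_out ≈ 5.79 mV

R2 ‖ R_L = (31.4 × 44.1)/(31.4 + 44.1) = 18.34 kΩ.
Then V_out = V_DC · R2'/(R1 + R2') = 25.7 × 18.34/81.44 = 5.788 mV.
(Unloaded it would be 8.54 mV; the load pulls it down.)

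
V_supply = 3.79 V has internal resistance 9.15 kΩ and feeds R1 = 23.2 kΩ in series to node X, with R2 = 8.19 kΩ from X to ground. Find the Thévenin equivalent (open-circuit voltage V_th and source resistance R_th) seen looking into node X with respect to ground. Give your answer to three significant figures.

R1' = 9.15 + 23.2 = 32.35 kΩ (source resistance + R1).
V_th is the unloaded tap voltage: V_supply · R2/(R1'+R2) = 3.79 × 0.2020 = 0.7657 V.
With V_supply suppressed (replaced by a short), R_th = R1' ‖ R2 = (32.35 × 8.19)/(32.35 + 8.19) = 6.535 kΩ.

V_th ≈ 0.766 V, R_th ≈ 6.54 kΩ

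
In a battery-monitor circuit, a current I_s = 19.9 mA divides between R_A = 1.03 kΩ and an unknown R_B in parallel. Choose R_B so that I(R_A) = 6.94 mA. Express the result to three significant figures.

In a two-way split, I_A/I_s = R_B/(R_A + R_B).
With f = 0.3487, R_B = R_A · f/(1−f) = 1.03 × 0.5355 = 0.5516 kΩ.

R_B ≈ 0.552 kΩ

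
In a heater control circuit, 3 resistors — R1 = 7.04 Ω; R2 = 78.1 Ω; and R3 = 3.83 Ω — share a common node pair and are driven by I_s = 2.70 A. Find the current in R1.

I ≈ 0.922 A

ΣG = 1/7.04 + 1/78.1 + 1/3.83 = 0.4159.
R1 takes the fraction G_k/ΣG = 0.1420/0.4159 = 0.3415, so I = 2.70 × 0.3415 = 0.9220 A.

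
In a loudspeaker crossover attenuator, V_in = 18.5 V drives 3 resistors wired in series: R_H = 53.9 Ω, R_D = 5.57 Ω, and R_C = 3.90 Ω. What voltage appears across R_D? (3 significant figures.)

V ≈ 1.63 V

ΣR = 53.9 + 5.57 + 3.90 = 63.37 Ω.
Voltage divider: V = V_in · (5.570 / 63.37) = 18.5 × 0.08790 = 1.626 V.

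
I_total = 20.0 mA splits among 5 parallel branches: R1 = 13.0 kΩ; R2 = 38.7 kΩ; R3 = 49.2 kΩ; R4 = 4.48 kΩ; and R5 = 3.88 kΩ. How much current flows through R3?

ΣG = 1/13.0 + 1/38.7 + 1/49.2 + 1/4.48 + 1/3.88 = 0.6040.
By the current-divider rule, I = I_total · G_k/ΣG = 20.0 × 0.03365 = 0.6730 mA.

I ≈ 0.673 mA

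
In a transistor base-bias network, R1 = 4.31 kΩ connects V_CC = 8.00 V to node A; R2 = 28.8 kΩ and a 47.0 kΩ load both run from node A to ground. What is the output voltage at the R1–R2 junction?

R2 ‖ R_L = (28.8 × 47.0)/(28.8 + 47.0) = 17.86 kΩ.
Now apply the divider: V_out = 8.00 × 0.8056 = 6.445 V.

V_out ≈ 6.44 V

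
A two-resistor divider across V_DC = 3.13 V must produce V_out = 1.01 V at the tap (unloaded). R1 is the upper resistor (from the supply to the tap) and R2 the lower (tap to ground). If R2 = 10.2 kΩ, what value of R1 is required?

R1 ≈ 21.4 kΩ

The divider ratio is R2/(R1+R2) = 1.01/3.13 = 0.3227.
R1 = R2·(1/k − 1) = 10.2 × 2.099 = 21.41 kΩ.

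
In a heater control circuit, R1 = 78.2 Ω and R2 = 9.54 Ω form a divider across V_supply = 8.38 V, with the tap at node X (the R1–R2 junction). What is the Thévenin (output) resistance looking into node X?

Looking into X with the source shorted: R_th = R1·R2/(R1+R2) = 78.20 × 9.54/87.74 = 8.503 Ω.

R_th ≈ 8.50 Ω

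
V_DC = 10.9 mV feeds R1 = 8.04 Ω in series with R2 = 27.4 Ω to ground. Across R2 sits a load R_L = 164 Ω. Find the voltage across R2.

First combine the lower leg with the load: R2 ‖ R_L = 23.48 Ω.
Voltage divider with the loaded lower leg: V_out = 10.9 × 23.48/(8.04 + 23.48) = 10.9 × 0.7449 = 8.119 mV.
(Unloaded it would be 8.43 mV; the load pulls it down.)

V_out ≈ 8.12 mV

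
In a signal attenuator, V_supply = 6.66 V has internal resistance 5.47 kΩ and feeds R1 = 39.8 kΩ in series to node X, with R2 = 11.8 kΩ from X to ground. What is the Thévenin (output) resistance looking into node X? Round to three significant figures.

R1' = 5.47 + 39.8 = 45.27 kΩ (source resistance + R1).
Zeroing V_supply shorts the top of R1' to ground, so R_th = R1' ‖ R2 = 9.360 kΩ.

R_th ≈ 9.36 kΩ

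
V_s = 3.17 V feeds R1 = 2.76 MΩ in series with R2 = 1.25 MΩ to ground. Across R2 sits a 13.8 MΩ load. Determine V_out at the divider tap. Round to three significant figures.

V_out ≈ 0.930 V

First combine the lower leg with the load: R2 ‖ R_L = 1.146 MΩ.
Then V_out = V_s · R2'/(R1 + R2') = 3.17 × 1.146/3.906 = 0.9302 V.
(Unloaded it would be 0.988 V; the load pulls it down.)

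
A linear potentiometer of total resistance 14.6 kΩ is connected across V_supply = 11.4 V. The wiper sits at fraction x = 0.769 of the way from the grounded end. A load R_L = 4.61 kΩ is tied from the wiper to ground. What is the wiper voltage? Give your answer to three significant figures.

Split the track: R_lower = x·R_p = 11.23 kΩ, R_upper = (1−x)·R_p = 3.373 kΩ.
R_L loads the lower segment: effective lower R = 3.268 kΩ.
Then V_out = V_supply · 3.268/(3.373 + 3.268) = 5.610 V.
(Unloaded: V_out = x·V_supply = 8.77 V.)

V_out ≈ 5.61 V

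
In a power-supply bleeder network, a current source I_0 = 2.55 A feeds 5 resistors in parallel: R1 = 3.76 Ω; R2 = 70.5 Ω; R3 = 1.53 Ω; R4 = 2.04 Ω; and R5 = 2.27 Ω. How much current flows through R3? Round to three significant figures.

Conductances: ΣG = 1/3.76 + 1/70.5 + 1/1.53 + 1/2.04 + 1/2.27 = 1.864 (1/Ω).
R3 takes the fraction G_k/ΣG = 0.6536/1.864 = 0.3506, so I = 2.55 × 0.3506 = 0.8939 A.

I ≈ 0.894 A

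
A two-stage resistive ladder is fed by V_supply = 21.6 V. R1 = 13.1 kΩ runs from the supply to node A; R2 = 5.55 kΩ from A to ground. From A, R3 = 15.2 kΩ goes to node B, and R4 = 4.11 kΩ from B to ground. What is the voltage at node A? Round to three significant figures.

V_A ≈ 5.35 V

Node A sees R2 in parallel with the series input of stage 2, R3 + R4 = 19.31 kΩ.
Effective lower resistance at A: R2 ‖ 19.31 = 4.311 kΩ.
So V_A = 21.6 × 0.2476 = 5.348 V.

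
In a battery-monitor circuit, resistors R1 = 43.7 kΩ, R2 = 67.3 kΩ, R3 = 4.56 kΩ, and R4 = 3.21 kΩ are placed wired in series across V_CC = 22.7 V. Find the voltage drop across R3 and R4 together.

V ≈ 1.49 V

Series total: ΣR = 43.7 + 67.3 + 4.56 + 3.21 = 118.8 kΩ.
R_{R3..R4} = 4.56 + 3.21 = 7.770 kΩ.
V = V_CC · R/ΣR = 22.7 × 0.06542 = 1.485 V.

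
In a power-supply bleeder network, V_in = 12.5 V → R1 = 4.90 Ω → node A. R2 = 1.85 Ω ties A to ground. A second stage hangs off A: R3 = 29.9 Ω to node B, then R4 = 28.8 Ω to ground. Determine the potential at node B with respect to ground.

V_B ≈ 1.64 V

Looking into the second stage from A: R3 + R4 = 58.70 Ω appears in parallel with R2.
Effective lower resistance at A: R2 ‖ 58.70 = 1.793 Ω.
V_A = 12.5 × 1.793/(4.90 + 1.793) = 3.349 V.
Stage 2 is unloaded, so V_B = V_A · R4/(R3+R4) = 3.349 × 28.8/58.70 = 1.643 V.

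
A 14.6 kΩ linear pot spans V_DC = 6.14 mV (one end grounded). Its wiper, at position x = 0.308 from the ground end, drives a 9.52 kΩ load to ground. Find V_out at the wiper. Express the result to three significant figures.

V_out ≈ 1.43 mV

Split the track: R_lower = x·R_p = 4.497 kΩ, R_upper = (1−x)·R_p = 10.10 kΩ.
R_L loads the lower segment: effective lower R = 3.054 kΩ.
V_out = 6.14 × 3.054/(10.10 + 3.054) = 1.425 mV.
(Unloaded: V_out = x·V_DC = 1.89 mV.)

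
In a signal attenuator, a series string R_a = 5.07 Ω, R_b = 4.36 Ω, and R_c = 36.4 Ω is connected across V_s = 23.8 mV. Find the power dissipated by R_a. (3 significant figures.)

ΣR = 45.83 Ω → I = 23.8/45.83 = 0.5193 mA.
V(R_a) = I·R = 2.633 mV; P = V·I = 2.633 × 0.5193 = 1.367 µW.

P ≈ 1.37 µW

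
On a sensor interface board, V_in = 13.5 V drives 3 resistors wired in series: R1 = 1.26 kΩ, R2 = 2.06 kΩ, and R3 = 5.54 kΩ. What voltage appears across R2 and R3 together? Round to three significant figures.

Series total: ΣR = 1.26 + 2.06 + 5.54 = 8.860 kΩ.
R_{R2..R3} = 2.06 + 5.54 = 7.600 kΩ.
Voltage divider: V = V_in · (7.600 / 8.860) = 13.5 × 0.8578 = 11.58 V.

V ≈ 11.6 V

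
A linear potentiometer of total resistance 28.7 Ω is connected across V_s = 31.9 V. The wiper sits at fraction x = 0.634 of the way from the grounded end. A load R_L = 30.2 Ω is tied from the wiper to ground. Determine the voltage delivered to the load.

V_out ≈ 16.6 V

Lower segment x·R_p = 18.20 Ω; upper segment (1−x)·R_p = 10.50 Ω.
(x·R_p) ‖ R_L = 11.35 Ω.
Loaded-divider output: V_out = 31.9 × 0.5195 = 16.57 V.
(Unloaded: V_out = x·V_s = 20.2 V.)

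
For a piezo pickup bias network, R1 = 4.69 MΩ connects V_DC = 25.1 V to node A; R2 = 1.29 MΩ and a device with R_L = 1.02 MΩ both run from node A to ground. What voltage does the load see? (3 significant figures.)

The load sits in parallel with R2, giving an effective lower resistance R2' = R2·R_L/(R2+R_L) = 0.5696 MΩ.
Voltage divider with the loaded lower leg: V_out = 25.1 × 0.5696/(4.69 + 0.5696) = 25.1 × 0.1083 = 2.718 V.
(Unloaded it would be 5.41 V; the load pulls it down.)

V_out ≈ 2.72 V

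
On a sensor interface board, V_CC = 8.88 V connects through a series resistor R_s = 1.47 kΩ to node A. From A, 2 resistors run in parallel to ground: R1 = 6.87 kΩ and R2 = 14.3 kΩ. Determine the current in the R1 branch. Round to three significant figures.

I ≈ 0.982 mA

Combine the parallel branches: R_p = (1/6.87 + 1/14.3)⁻¹ = 4.641 kΩ.
V_A by voltage divider: V_A = 8.88 × 4.641/(1.47 + 4.641) = 6.744 V.
I(R1) = V_A / R1 = 6.744/6.87 = 0.9816 mA.
(Equivalently: I_total = 1.453 mA, then current-divider fraction G_k/ΣG = 0.6755.)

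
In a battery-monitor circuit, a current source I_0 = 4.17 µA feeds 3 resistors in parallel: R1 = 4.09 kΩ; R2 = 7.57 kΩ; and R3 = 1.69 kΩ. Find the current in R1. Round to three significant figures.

ΣG = 1/4.09 + 1/7.57 + 1/1.69 = 0.9683.
Current divider: I(R1) = I_0 · G_k/ΣG = 4.17 × (0.2445/0.9683) = 4.17 × 0.2525 = 1.053 µA.

I ≈ 1.05 µA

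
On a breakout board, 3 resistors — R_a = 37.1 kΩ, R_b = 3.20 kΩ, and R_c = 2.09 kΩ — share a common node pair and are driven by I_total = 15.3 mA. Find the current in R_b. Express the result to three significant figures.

I ≈ 5.85 mA

ΣG = 1/37.1 + 1/3.20 + 1/2.09 = 0.8179.
By the current-divider rule, I = I_total · G_k/ΣG = 15.3 × 0.3821 = 5.846 mA.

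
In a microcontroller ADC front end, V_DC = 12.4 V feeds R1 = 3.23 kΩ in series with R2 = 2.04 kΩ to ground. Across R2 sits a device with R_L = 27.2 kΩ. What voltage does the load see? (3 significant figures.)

First combine the lower leg with the load: R2 ‖ R_L = 1.898 kΩ.
Then V_out = V_DC · R2'/(R1 + R2') = 12.4 × 1.898/5.128 = 4.589 V.
(Unloaded it would be 4.80 V; the load pulls it down.)

V_out ≈ 4.59 V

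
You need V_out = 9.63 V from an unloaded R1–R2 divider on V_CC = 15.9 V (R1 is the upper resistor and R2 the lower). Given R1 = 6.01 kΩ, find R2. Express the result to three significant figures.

The divider ratio is R2/(R1+R2) = 9.63/15.9 = 0.6057.
So R2 = R1 · V_out/(V_CC − V_out) = 6.01 × 9.63/(15.9 − 9.63) = 6.01 × 1.536 = 9.231 kΩ.

R2 ≈ 9.23 kΩ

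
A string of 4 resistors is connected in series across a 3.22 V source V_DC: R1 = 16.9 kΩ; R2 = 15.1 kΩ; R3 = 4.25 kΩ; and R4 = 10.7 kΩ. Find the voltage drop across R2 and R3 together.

Total series resistance ΣR = 16.9 + 15.1 + 4.25 + 10.7 = 46.95 kΩ.
R_{R2..R3} = 15.1 + 4.25 = 19.35 kΩ.
Voltage divider: V = V_DC · (19.35 / 46.95) = 3.22 × 0.4121 = 1.327 V.

V ≈ 1.33 V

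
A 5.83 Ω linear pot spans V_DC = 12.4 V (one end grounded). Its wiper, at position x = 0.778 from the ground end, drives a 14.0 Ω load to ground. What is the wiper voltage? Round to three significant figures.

V_out ≈ 9.00 V

Split the track: R_lower = x·R_p = 4.536 Ω, R_upper = (1−x)·R_p = 1.294 Ω.
(x·R_p) ‖ R_L = 3.426 Ω.
V_out = 12.4 × 3.426/(1.294 + 3.426) = 9.000 V.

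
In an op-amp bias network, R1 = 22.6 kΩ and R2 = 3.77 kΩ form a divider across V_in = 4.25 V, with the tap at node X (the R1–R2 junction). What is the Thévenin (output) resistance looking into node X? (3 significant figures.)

R_th ≈ 3.23 kΩ

Zeroing V_in shorts the top of R1 to ground, so R_th = R1 ‖ R2 = 3.231 kΩ.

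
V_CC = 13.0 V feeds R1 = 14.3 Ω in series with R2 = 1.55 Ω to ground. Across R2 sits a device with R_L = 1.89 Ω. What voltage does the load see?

V_out ≈ 0.731 V

R2 ‖ R_L = (1.55 × 1.89)/(1.55 + 1.89) = 0.8516 Ω.
Then V_out = V_CC · R2'/(R1 + R2') = 13.0 × 0.8516/15.15 = 0.7307 V.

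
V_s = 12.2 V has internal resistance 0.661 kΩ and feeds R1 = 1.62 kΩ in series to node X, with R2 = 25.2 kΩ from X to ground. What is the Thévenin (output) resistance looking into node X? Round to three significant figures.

R_th ≈ 2.09 kΩ

R1' = 0.661 + 1.62 = 2.281 kΩ (source resistance + R1).
With V_s suppressed (replaced by a short), R_th = R1' ‖ R2 = (2.281 × 25.2)/(2.281 + 25.2) = 2.092 kΩ.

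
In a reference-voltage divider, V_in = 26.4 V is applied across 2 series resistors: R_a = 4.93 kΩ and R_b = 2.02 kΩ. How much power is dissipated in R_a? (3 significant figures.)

P ≈ 71.1 mW

Series current I = V_in/ΣR = 26.4/6.950 = 3.799 mA.
P = I²R = 14.43 × 4.93 = 71.14 mW.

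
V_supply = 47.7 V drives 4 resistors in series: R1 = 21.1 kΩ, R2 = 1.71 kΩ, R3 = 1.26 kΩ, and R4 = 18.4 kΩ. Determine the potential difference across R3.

V ≈ 1.42 V

ΣR = 21.1 + 1.71 + 1.26 + 18.4 = 42.47 kΩ.
V = V_supply · R/ΣR = 47.7 × 0.02967 = 1.415 V.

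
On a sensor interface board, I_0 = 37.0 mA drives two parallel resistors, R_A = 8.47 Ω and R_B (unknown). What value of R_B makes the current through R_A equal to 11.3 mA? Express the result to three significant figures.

In a two-way split, I_A/I_0 = R_B/(R_A + R_B).
With f = 0.3054, R_B = R_A · f/(1−f) = 8.47 × 0.4397 = 3.724 Ω.

R_B ≈ 3.72 Ω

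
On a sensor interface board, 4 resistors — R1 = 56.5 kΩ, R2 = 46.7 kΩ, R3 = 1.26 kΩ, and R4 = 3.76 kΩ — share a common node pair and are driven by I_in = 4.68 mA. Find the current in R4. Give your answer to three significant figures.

Total conductance ΣG = 1/56.5 + 1/46.7 + 1/1.26 + 1/3.76 = 1.099 (units of 1/kΩ).
Current divider: I(R4) = I_in · G_k/ΣG = 4.68 × (0.2660/1.099) = 4.68 × 0.2421 = 1.133 mA.

I ≈ 1.13 mA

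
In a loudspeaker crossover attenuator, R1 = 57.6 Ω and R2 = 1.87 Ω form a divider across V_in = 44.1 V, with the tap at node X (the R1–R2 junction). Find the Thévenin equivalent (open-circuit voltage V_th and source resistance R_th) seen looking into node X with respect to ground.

V_th ≈ 1.39 V, R_th ≈ 1.81 Ω

V_th is the unloaded tap voltage: V_in · R2/(R1+R2) = 44.1 × 0.03144 = 1.387 V.
With V_in suppressed (replaced by a short), R_th = R1 ‖ R2 = (57.60 × 1.87)/(57.60 + 1.87) = 1.811 Ω.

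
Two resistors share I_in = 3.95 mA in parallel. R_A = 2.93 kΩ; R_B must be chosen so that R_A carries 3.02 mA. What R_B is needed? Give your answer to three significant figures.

R_B ≈ 9.51 kΩ

The fraction through R_A equals R_B/(R_A+R_B).
With f = 0.7646, R_B = R_A · f/(1−f) = 2.93 × 3.247 = 9.515 kΩ.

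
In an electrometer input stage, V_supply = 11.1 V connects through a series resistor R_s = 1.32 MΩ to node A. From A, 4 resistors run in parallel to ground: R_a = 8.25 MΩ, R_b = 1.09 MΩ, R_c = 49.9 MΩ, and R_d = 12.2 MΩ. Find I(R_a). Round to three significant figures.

Equivalent of the parallel group: R_p = 0.8767 MΩ.
V_A = 11.1 × 0.8767/2.197 = 4.430 V.
I(R_a) = V_A / R_a = 4.430/8.25 = 0.5370 µA.

I ≈ 0.537 µA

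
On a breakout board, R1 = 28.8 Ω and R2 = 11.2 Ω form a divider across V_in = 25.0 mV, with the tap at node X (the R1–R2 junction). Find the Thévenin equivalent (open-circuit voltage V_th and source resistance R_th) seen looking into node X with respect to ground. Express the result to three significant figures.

With X open, the divider is unloaded: V_th = 25.0 × 11.2/40.00 = 7.000 mV.
With V_in suppressed (replaced by a short), R_th = R1 ‖ R2 = (28.80 × 11.2)/(28.80 + 11.2) = 8.064 Ω.

V_th ≈ 7.00 mV, R_th ≈ 8.06 Ω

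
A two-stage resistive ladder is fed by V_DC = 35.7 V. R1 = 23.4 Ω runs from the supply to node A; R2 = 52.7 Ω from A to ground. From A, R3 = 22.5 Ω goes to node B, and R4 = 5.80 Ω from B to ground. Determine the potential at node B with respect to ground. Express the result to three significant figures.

V_B ≈ 3.22 V

Looking into the second stage from A: R3 + R4 = 28.30 Ω appears in parallel with R2.
Effective lower resistance at A: R2 ‖ 28.30 = 18.41 Ω.
First divider: V_A = V_DC · 18.41/(23.4 + 18.41) = 15.72 V.
Stage 2 is unloaded, so V_B = V_A · R4/(R3+R4) = 15.72 × 5.80/28.30 = 3.222 V.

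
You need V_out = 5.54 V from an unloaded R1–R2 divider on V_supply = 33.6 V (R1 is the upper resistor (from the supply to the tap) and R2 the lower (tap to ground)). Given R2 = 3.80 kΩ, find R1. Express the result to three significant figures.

R1 ≈ 19.2 kΩ

The divider ratio is R2/(R1+R2) = 5.54/33.6 = 0.1649.
So R1 = R2 · (V_supply/V_out − 1) = 3.80 × (33.6/5.54 − 1) = 3.80 × 5.065 = 19.25 kΩ.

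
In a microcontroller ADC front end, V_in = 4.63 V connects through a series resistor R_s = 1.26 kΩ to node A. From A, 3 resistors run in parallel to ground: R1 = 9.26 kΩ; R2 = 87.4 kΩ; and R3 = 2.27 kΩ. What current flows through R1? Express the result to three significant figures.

I ≈ 0.293 mA

Combine the parallel branches: R_p = (1/9.26 + 1/87.4 + 1/2.27)⁻¹ = 1.786 kΩ.
V_A by voltage divider: V_A = 4.63 × 1.786/(1.26 + 1.786) = 2.715 V.
I(R1) = V_A / R1 = 2.715/9.26 = 0.2932 mA.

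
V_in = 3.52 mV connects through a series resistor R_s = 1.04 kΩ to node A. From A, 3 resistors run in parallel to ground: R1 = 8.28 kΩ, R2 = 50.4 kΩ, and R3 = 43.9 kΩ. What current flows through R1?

Combine the parallel branches: R_p = (1/8.28 + 1/50.4 + 1/43.9)⁻¹ = 6.120 kΩ.
Node voltage V_A = V_in · R_p/(R_s + R_p) = 3.52 × 0.8548 = 3.009 mV.
Branch current I = V_A/R1 = 3.009/8.28 = 0.3634 µA.

I ≈ 0.363 µA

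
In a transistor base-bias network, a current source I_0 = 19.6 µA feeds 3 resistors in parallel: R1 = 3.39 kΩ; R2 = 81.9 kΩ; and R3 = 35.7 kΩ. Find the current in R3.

I ≈ 1.64 µA

Total conductance ΣG = 1/3.39 + 1/81.9 + 1/35.7 = 0.3352 (units of 1/kΩ).
R3 takes the fraction G_k/ΣG = 0.02801/0.3352 = 0.08356, so I = 19.6 × 0.08356 = 1.638 µA.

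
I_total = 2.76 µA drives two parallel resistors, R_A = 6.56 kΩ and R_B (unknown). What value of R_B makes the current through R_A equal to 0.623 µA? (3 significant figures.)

R_B ≈ 1.91 kΩ

The fraction through R_A equals R_B/(R_A+R_B).
0.623/2.76 = R_B/(R_A + R_B) → R_B = R_A · (0.2257)/(1 − 0.2257) = 6.56 × 0.2915 = 1.912 kΩ.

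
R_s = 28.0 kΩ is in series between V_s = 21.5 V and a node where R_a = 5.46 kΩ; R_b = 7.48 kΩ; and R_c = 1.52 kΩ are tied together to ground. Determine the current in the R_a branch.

Equivalent of the parallel group: R_p = 1.026 kΩ.
V_A by voltage divider: V_A = 21.5 × 1.026/(28.0 + 1.026) = 0.7599 V.
Branch current I = V_A/R_a = 0.7599/5.46 = 0.1392 mA.

I ≈ 0.139 mA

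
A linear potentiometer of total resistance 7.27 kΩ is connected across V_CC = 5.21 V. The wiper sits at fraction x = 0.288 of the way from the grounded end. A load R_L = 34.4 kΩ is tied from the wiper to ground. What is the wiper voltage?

V_out ≈ 1.44 V

Lower segment x·R_p = 2.094 kΩ; upper segment (1−x)·R_p = 5.176 kΩ.
Lower segment in parallel with the load: 2.094 ‖ 34.4 = 1.974 kΩ.
V_out = 5.21 × 1.974/(5.176 + 1.974) = 1.438 V.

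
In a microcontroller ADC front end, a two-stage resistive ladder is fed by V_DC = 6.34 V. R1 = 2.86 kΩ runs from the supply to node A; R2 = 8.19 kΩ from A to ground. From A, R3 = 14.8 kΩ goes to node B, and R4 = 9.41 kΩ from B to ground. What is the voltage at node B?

Node A sees R2 in parallel with the series input of stage 2, R3 + R4 = 24.21 kΩ.
Effective lower resistance at A: R2 ‖ 24.21 = 6.120 kΩ.
So V_A = 6.34 × 0.6815 = 4.321 V.
Then the unloaded second divider: V_B = V_A × R4/(R3+R4) = 4.321 × 0.3887 = 1.679 V.

V_B ≈ 1.68 V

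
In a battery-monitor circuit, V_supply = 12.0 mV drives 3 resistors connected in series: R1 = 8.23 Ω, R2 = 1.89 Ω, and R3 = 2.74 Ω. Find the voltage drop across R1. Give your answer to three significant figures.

Total series resistance ΣR = 8.23 + 1.89 + 2.74 = 12.86 Ω.
Voltage divider: V = V_supply · (8.230 / 12.86) = 12.0 × 0.6400 = 7.680 mV.

V ≈ 7.68 mV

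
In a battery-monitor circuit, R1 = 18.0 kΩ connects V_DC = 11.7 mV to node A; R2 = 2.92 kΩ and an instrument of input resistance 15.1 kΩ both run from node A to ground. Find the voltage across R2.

V_out ≈ 1.40 mV

The load sits in parallel with R2, giving an effective lower resistance R2' = R2·R_L/(R2+R_L) = 2.447 kΩ.
Then V_out = V_DC · R2'/(R1 + R2') = 11.7 × 2.447/20.45 = 1.400 mV.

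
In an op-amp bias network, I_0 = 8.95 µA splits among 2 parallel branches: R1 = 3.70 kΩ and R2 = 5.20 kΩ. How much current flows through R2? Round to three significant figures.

With just two branches, the current splits inversely with resistance.
So I = 8.95 × 3.70/8.900 = 3.721 µA.

I ≈ 3.72 µA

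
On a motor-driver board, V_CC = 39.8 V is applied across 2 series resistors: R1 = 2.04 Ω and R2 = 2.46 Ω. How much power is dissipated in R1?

P ≈ 160 W

The common current is I = 39.8/4.500 = 8.844 A.
V(R1) = I·R = 18.04 V; P = V·I = 18.04 × 8.844 = 159.6 W.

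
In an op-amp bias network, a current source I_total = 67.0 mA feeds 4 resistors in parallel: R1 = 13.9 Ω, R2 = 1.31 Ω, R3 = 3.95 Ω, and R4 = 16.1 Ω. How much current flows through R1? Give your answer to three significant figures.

Conductances: ΣG = 1/13.9 + 1/1.31 + 1/3.95 + 1/16.1 = 1.151 (1/Ω).
Current divider: I(R1) = I_total · G_k/ΣG = 67.0 × (0.07194/1.151) = 67.0 × 0.06253 = 4.189 mA.

I ≈ 4.19 mA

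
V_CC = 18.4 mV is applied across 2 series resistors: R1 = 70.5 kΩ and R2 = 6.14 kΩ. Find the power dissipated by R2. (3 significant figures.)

ΣR = 76.64 kΩ → I = 18.4/76.64 = 0.2401 µA.
V(R2) = I·R = 1.474 mV; P = V·I = 1.474 × 0.2401 = 0.3539 nW.

P ≈ 0.354 nW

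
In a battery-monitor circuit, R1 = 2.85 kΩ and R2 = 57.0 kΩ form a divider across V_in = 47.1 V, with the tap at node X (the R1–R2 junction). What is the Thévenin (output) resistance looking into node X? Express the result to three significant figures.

With V_in suppressed (replaced by a short), R_th = R1 ‖ R2 = (2.850 × 57.0)/(2.850 + 57.0) = 2.714 kΩ.

R_th ≈ 2.71 kΩ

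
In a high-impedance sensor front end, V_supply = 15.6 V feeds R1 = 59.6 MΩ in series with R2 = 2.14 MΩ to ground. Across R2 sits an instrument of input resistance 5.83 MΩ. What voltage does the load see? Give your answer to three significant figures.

R2 ‖ R_L = (2.14 × 5.83)/(2.14 + 5.83) = 1.565 MΩ.
Then V_out = V_supply · R2'/(R1 + R2') = 15.6 × 1.565/61.17 = 0.3992 V.

V_out ≈ 0.399 V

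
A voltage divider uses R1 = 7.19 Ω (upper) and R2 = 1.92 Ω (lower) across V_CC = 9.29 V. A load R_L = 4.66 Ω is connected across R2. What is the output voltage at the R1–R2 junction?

R2 ‖ R_L = (1.92 × 4.66)/(1.92 + 4.66) = 1.360 Ω.
Then V_out = V_CC · R2'/(R1 + R2') = 9.29 × 1.360/8.550 = 1.477 V.
(Unloaded it would be 1.96 V; the load pulls it down.)

V_out ≈ 1.48 V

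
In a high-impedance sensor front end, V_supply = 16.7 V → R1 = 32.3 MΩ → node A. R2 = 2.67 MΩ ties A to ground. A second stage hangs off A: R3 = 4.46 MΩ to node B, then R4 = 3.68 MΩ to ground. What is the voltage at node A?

V_A ≈ 0.979 V

Looking into the second stage from A: R3 + R4 = 8.140 MΩ appears in parallel with R2.
Effective lower resistance at A: R2 ‖ 8.140 = 2.011 MΩ.
So V_A = 16.7 × 0.05860 = 0.9786 V.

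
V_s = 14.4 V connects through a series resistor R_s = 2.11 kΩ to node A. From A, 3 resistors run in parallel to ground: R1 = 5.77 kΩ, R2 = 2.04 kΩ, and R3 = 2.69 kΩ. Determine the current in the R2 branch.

Combine the parallel branches: R_p = (1/5.77 + 1/2.04 + 1/2.69)⁻¹ = 0.9659 kΩ.
Node voltage V_A = V_s · R_p/(R_s + R_p) = 14.4 × 0.3140 = 4.522 V.
Branch current I = V_A/R2 = 4.522/2.04 = 2.217 mA.

I ≈ 2.22 mA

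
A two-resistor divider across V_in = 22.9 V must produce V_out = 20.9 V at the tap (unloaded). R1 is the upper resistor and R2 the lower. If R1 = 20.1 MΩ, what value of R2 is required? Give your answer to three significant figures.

Required fraction k = V_out/V_in = 0.9127.
Rearranging, R2 = R1·k/(1−k) = 20.1 × 10.45 = 210.0 MΩ.

R2 ≈ 210 MΩ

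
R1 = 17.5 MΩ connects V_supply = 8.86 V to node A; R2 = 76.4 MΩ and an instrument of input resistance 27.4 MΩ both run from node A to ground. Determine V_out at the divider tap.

R2 ‖ R_L = (76.4 × 27.4)/(76.4 + 27.4) = 20.17 MΩ.
Then V_out = V_supply · R2'/(R1 + R2') = 8.86 × 20.17/37.67 = 4.744 V.

V_out ≈ 4.74 V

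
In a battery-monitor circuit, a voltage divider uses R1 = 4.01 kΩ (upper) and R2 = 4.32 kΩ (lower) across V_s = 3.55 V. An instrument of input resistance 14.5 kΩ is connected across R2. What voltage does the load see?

V_out ≈ 1.61 V

First combine the lower leg with the load: R2 ‖ R_L = 3.328 kΩ.
Now apply the divider: V_out = 3.55 × 0.4536 = 1.610 V.
(Unloaded it would be 1.84 V; the load pulls it down.)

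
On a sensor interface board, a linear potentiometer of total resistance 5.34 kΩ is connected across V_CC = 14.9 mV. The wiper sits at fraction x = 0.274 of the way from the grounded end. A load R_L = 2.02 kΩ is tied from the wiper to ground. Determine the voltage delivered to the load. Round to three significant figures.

The pot divides into 3.877 kΩ above the wiper and 1.463 kΩ below.
Lower segment in parallel with the load: 1.463 ‖ 2.02 = 0.8485 kΩ.
V_out = 14.9 × 0.8485/(3.877 + 0.8485) = 2.676 mV.
(Unloaded: V_out = x·V_CC = 4.08 mV.)

V_out ≈ 2.68 mV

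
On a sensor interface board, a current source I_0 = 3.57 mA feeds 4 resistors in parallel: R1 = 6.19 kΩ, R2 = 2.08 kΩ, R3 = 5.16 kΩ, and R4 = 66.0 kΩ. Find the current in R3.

Conductances: ΣG = 1/6.19 + 1/2.08 + 1/5.16 + 1/66.0 = 0.8513 (1/kΩ).
Current divider: I(R3) = I_0 · G_k/ΣG = 3.57 × (0.1938/0.8513) = 3.57 × 0.2277 = 0.8127 mA.

I ≈ 0.813 mA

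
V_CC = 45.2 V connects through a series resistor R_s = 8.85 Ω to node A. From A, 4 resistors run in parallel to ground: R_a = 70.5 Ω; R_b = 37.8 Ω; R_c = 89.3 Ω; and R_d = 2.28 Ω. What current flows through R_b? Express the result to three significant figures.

I ≈ 0.224 A

Equivalent of the parallel group: R_p = 2.039 Ω.
V_A = 45.2 × 2.039/10.89 = 8.464 V.
I(R_b) = V_A / R_b = 8.464/37.8 = 0.2239 A.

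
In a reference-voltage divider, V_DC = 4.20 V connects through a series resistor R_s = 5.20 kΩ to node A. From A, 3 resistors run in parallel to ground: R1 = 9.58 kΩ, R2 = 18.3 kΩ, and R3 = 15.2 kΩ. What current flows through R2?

Parallel bank: R_p = 1/(1/9.58 + 1/18.3 + 1/15.2) = 4.448 kΩ.
V_A by voltage divider: V_A = 4.20 × 4.448/(5.20 + 4.448) = 1.936 V.
I(R2) = V_A / R2 = 1.936/18.3 = 0.1058 mA.

I ≈ 0.106 mA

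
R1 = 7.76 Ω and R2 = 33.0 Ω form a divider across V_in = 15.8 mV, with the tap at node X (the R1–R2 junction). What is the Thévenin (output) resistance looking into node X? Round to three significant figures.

R_th ≈ 6.28 Ω

With V_in suppressed (replaced by a short), R_th = R1 ‖ R2 = (7.760 × 33.0)/(7.760 + 33.0) = 6.283 Ω.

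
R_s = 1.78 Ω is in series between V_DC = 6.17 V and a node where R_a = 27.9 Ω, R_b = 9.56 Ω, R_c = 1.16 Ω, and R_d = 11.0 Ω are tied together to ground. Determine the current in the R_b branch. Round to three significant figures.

I ≈ 0.219 A

Equivalent of the parallel group: R_p = 0.9146 Ω.
Node voltage V_A = V_DC · R_p/(R_s + R_p) = 6.17 × 0.3394 = 2.094 V.
Branch current I = V_A/R_b = 2.094/9.56 = 0.2191 A.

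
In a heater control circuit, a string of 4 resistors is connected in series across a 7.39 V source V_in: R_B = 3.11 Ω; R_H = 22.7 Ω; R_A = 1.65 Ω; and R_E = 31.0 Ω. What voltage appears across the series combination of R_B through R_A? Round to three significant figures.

Series total: ΣR = 3.11 + 22.7 + 1.65 + 31.0 = 58.46 Ω.
R_{R_B..R_A} = 3.11 + 22.7 + 1.65 = 27.46 Ω.
V = V_in · R/ΣR = 7.39 × 0.4697 = 3.471 V.

V ≈ 3.47 V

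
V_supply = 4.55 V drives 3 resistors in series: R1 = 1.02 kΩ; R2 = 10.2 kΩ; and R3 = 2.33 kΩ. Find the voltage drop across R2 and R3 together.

Total series resistance ΣR = 1.02 + 10.2 + 2.33 = 13.55 kΩ.
R_{R2..R3} = 10.2 + 2.33 = 12.53 kΩ.
V = V_supply · R/ΣR = 4.55 × 0.9247 = 4.207 V.

V ≈ 4.21 V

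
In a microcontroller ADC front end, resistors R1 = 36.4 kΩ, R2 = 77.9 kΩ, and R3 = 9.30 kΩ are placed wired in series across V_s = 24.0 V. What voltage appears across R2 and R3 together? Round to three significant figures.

V ≈ 16.9 V

Total series resistance ΣR = 36.4 + 77.9 + 9.30 = 123.6 kΩ.
R_{R2..R3} = 77.9 + 9.30 = 87.20 kΩ.
By the voltage-divider rule, V = 24.0 × 87.20/123.6 = 16.93 V.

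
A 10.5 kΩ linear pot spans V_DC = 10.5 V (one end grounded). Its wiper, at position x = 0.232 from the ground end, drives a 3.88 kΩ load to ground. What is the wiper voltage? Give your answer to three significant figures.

V_out ≈ 1.64 V

Lower segment x·R_p = 2.436 kΩ; upper segment (1−x)·R_p = 8.064 kΩ.
Lower segment in parallel with the load: 2.436 ‖ 3.88 = 1.496 kΩ.
Then V_out = V_DC · 1.496/(8.064 + 1.496) = 1.644 V.
(Unloaded: V_out = x·V_DC = 2.44 V.)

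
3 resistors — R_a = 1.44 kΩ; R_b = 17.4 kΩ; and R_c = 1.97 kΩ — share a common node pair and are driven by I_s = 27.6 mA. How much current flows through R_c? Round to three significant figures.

I ≈ 11.1 mA

ΣG = 1/1.44 + 1/17.4 + 1/1.97 = 1.260.
By the current-divider rule, I = I_s · G_k/ΣG = 27.6 × 0.4030 = 11.12 mA.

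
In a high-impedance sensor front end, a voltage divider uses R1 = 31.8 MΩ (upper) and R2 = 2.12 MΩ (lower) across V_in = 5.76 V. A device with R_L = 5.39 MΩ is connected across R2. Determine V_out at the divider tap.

The load sits in parallel with R2, giving an effective lower resistance R2' = R2·R_L/(R2+R_L) = 1.522 MΩ.
Then V_out = V_in · R2'/(R1 + R2') = 5.76 × 1.522/33.32 = 0.2630 V.

V_out ≈ 0.263 V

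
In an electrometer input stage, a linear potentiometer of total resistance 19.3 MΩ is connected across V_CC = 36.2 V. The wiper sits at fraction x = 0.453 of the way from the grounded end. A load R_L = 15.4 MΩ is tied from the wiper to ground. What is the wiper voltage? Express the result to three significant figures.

V_out ≈ 12.5 V

Lower segment x·R_p = 8.743 MΩ; upper segment (1−x)·R_p = 10.56 MΩ.
Lower segment in parallel with the load: 8.743 ‖ 15.4 = 5.577 MΩ.
V_out = 36.2 × 5.577/(10.56 + 5.577) = 12.51 V.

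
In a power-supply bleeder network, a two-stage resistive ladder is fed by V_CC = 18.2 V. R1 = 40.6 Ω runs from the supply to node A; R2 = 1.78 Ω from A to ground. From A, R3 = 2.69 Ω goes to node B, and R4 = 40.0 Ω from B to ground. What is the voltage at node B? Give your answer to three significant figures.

Looking into the second stage from A: R3 + R4 = 42.69 Ω appears in parallel with R2.
Effective lower resistance at A: R2 ‖ 42.69 = 1.709 Ω.
V_A = 18.2 × 1.709/(40.6 + 1.709) = 0.7351 V.
Stage 2 is unloaded, so V_B = V_A · R4/(R3+R4) = 0.7351 × 40.0/42.69 = 0.6887 V.

V_B ≈ 0.689 V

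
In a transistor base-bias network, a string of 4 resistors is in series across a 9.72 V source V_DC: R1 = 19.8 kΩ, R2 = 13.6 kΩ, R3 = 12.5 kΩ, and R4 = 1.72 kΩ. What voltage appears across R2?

V ≈ 2.78 V

Series total: ΣR = 19.8 + 13.6 + 12.5 + 1.72 = 47.62 kΩ.
By the voltage-divider rule, V = 9.72 × 13.60/47.62 = 2.776 V.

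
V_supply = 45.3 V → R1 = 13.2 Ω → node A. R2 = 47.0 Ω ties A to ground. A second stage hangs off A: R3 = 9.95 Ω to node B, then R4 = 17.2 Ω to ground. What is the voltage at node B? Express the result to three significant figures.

Looking into the second stage from A: R3 + R4 = 27.15 Ω appears in parallel with R2.
R2 ‖ (R3+R4) = 17.21 Ω.
First divider: V_A = V_supply · 17.21/(13.2 + 17.21) = 25.64 V.
Then the unloaded second divider: V_B = V_A × R4/(R3+R4) = 25.64 × 0.6335 = 16.24 V.

V_B ≈ 16.2 V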